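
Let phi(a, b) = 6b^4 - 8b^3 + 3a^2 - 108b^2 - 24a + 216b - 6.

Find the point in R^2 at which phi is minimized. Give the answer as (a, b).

phi(a,b) separates as P(a) + Q(b) − 6, so its minimum is min P + min Q − 6.
P'(a) = 6a - 24 vanishes at a ∈ {4}; Q'(b) = 24(b - 3)(b - 1)(b + 3) vanishes at b ∈ {-3, 1, 3}.
Local minima of P (where P''>0): P(4)=-48. Local minima of Q: Q(-3)=-918, Q(3)=-54.
So the global minimum of phi is P(4) + Q(-3) − 6 = -48 − 918 − 6 = -972, attained at (4, -3).

(4, -3)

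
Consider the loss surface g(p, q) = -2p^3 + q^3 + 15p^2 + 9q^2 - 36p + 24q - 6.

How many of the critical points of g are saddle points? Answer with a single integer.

g separates as a function of p plus a function of q, so ∇g=0 decouples.
∂g/∂p = -6(p - 3)(p - 2) = 0 at p ∈ {2, 3}; ∂g/∂q = 3(q + 2)(q + 4) = 0 at q ∈ {-4, -2}.
The Hessian is diagonal: diag(g_pp, g_qq). Second derivatives: g_pp(2)=6, g_pp(3)=-6; g_qq(-4)=-6, g_qq(-2)=6.
Saddle points occur where the two diagonal entries have opposite signs: (2, -4), (3, -2). Count: 2.

2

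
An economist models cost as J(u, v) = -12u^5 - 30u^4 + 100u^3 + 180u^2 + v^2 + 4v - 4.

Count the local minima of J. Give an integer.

2

J separates as a function of u plus a function of v, so ∇J=0 decouples.
∂J/∂u = -60u(u - 2)(u + 1)(u + 3) = 0 at u ∈ {-3, -1, 0, 2}; ∂J/∂v = 2(v + 2) = 0 at v ∈ {-2}.
The Hessian is diagonal: diag(J_uu, J_vv). Second derivatives: J_uu(-3)=1800, J_uu(-1)=-360, J_uu(0)=360, J_uu(2)=-1800; J_vv(-2)=2.
Local minima occur where both diagonal entries positive: (-3, -2), (0, -2). Count: 2.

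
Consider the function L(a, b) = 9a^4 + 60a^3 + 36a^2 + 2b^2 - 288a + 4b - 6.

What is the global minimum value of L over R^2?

L(a,b) separates as P(a) + Q(b) − 6, so its minimum is min P + min Q − 6.
P'(a) = 36(a - 1)(a + 2)(a + 4) vanishes at a ∈ {-4, -2, 1}; Q'(b) = 4b + 4 vanishes at b ∈ {-1}.
Local minima of P (where P''>0): P(-4)=192, P(1)=-183. Local minima of Q: Q(-1)=-2.
So the global minimum of L is P(1) + Q(-1) − 6 = -183 − 2 − 6 = -191, attained at (1, -1).

-191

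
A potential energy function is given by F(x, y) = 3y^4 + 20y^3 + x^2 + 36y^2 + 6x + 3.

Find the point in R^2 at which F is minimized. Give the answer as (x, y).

F(x,y) separates as P(x) + Q(y) + 3, so its minimum is min P + min Q + 3.
P'(x) = 2x + 6 vanishes at x ∈ {-3}; Q'(y) = 12y(y + 2)(y + 3) vanishes at y ∈ {-3, -2, 0}.
Local minima of P (where P''>0): P(-3)=-9. Local minima of Q: Q(-3)=27, Q(0)=0.
So the global minimum of F is P(-3) + Q(0) + 3 = -9 + 0 + 3 = -6, attained at (-3, 0).

(-3, 0)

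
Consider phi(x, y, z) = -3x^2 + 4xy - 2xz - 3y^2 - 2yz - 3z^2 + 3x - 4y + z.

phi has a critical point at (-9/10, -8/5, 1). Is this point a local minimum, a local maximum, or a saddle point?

The Hessian is constant: H = [[-6, 4, -2], [4, -6, -2], [-2, -2, -6]].
Leading principal minors: Δ₁ = -6, Δ₂ = 20, Δ₃ = -40.
The minors alternate sign starting negative (−, +, −), so H is negative definite: a local maximum.

local maximum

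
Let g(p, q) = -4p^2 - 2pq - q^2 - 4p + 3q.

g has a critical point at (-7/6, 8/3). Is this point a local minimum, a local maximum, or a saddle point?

The Hessian of g is constant: H = [[-8, -2], [-2, -2]].
det(H) = (-8)·(-2) − (-2)² = 12.
det(H) > 0 and tr(H) = -10 < 0, so H is negative definite and the point is a local maximum.

local maximum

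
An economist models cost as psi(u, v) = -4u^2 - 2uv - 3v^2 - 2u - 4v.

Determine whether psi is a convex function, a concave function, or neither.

concave

psi is quadratic, so its Hessian is the constant matrix H = [[-8, -2], [-2, -6]].
det(H) = 44, tr(H) = -14.
det(H) > 0 and tr(H) < 0, so H is negative definite everywhere: concave.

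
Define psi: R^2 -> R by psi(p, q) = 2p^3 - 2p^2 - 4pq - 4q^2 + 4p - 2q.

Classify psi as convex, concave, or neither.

neither

The term 2p^3 is cubic, so the Hessian is not constant.
∂²psi/∂p² = 12p - 4, which takes both signs as p varies (negative for sufficiently negative p). A diagonal entry of the Hessian changing sign means the Hessian is neither positive- nor negative-semidefinite on all of R^2.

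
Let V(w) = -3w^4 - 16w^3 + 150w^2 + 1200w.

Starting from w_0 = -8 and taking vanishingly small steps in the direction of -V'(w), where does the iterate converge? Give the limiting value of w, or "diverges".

diverges

V'(w) = -12(w - 5)(w + 4)(w + 5), so V'(-8) = 1872.
Gradient descent moves in the -V' direction, i.e. w is decreasing.
There is no critical point below w=-8, and V' keeps the same sign, so the iterate runs off to −∞.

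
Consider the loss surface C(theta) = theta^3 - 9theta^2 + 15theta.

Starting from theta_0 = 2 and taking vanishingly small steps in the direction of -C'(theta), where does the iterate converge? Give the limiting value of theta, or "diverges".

C'(theta) = 3(theta - 5)(theta - 1), so C'(2) = -9.
Gradient descent moves in the -C' direction, i.e. theta is increasing.
The nearest critical point in that direction is theta = 5, where C'' = 12 > 0 (a local minimum). The iterate converges there.

5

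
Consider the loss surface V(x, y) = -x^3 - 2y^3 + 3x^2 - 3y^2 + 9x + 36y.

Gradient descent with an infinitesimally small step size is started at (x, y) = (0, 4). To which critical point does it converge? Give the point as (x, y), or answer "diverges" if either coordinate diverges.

V is separable, so gradient descent decouples: x follows -∂V/∂x, y follows -∂V/∂y.
∂V/∂x = -3(x - 3)(x + 1); at x=0 this is 9, so x decreases.
∂V/∂y = -6(y - 2)(y + 3); at y=4 this is -84, so y increases.
The y-coordinate has no critical point in that direction and runs off to infinity.

diverges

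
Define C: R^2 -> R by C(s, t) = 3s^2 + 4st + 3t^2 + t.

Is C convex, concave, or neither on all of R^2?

convex

C is quadratic, so its Hessian is the constant matrix H = [[6, 4], [4, 6]].
det(H) = 20, tr(H) = 12.
det(H) > 0 and tr(H) > 0, so H is positive definite everywhere: convex.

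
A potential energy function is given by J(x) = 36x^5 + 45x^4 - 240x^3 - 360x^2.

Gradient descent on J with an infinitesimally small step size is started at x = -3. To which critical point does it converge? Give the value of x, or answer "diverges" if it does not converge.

J'(x) = 180x(x - 2)(x + 1)(x + 2), so J'(-3) = 5400.
Gradient descent moves in the -J' direction, i.e. x is decreasing.
There is no critical point below x=-3, and J' keeps the same sign, so the iterate runs off to −∞.

diverges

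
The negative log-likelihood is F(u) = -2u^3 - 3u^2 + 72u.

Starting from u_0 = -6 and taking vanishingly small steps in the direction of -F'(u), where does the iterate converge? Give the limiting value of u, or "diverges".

-4

F'(u) = -6(u - 3)(u + 4), so F'(-6) = -108.
Gradient descent moves in the -F' direction, i.e. u is increasing.
The nearest critical point in that direction is u = -4, where F'' = 42 > 0 (a local minimum). The iterate converges there.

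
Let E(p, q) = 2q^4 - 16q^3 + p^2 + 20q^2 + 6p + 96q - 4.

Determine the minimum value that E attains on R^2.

E(p,q) separates as A(p) + B(q) − 4, so its minimum is min A + min B − 4.
A'(p) = 2p + 6 vanishes at p ∈ {-3}; B'(q) = 8(q - 4)(q - 3)(q + 1) vanishes at q ∈ {-1, 3, 4}.
Local minima of A (where A''>0): A(-3)=-9. Local minima of B: B(-1)=-58, B(4)=192.
So the global minimum of E is A(-3) + B(-1) − 4 = -9 − 58 − 4 = -71, attained at (-3, -1).

-71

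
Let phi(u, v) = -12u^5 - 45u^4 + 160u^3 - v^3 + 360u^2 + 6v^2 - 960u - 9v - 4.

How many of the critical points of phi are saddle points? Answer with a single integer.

phi separates as a function of u plus a function of v, so ∇phi=0 decouples.
∂phi/∂u = -60(u - 2)(u - 1)(u + 2)(u + 4) = 0 at u ∈ {-4, -2, 1, 2}; ∂phi/∂v = -3(v - 3)(v - 1) = 0 at v ∈ {1, 3}.
The Hessian is diagonal: diag(phi_uu, phi_vv). Second derivatives: phi_uu(-4)=3600, phi_uu(-2)=-1440, phi_uu(1)=900, phi_uu(2)=-1440; phi_vv(1)=6, phi_vv(3)=-6.
Saddle points occur where the two diagonal entries have opposite signs: (-4, 3), (-2, 1), (1, 3), (2, 1). Count: 4.

4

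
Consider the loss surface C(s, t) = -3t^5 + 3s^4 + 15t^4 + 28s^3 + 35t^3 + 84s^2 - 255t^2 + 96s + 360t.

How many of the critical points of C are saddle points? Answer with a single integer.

6

C separates as a function of s plus a function of t, so ∇C=0 decouples.
∂C/∂s = 12(s + 1)(s + 2)(s + 4) = 0 at s ∈ {-4, -2, -1}; ∂C/∂t = -15(t - 4)(t - 2)(t - 1)(t + 3) = 0 at t ∈ {-3, 1, 2, 4}.
The Hessian is diagonal: diag(C_ss, C_tt). Second derivatives: C_ss(-4)=72, C_ss(-2)=-24, C_ss(-1)=36; C_tt(-3)=2100, C_tt(1)=-180, C_tt(2)=150, C_tt(4)=-630.
Saddle points occur where the two diagonal entries have opposite signs: (-4, 1), (-4, 4), (-2, -3), (-2, 2), (-1, 1), (-1, 4). Count: 6.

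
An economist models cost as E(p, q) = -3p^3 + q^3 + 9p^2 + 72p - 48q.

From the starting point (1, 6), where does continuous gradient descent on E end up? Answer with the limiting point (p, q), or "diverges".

(-2, 4)

E is separable, so gradient descent decouples: p follows -∂E/∂p, q follows -∂E/∂q.
∂E/∂p = -9(p - 4)(p + 2); at p=1 this is 81, so p decreases.
∂E/∂q = 3(q - 4)(q + 4); at q=6 this is 60, so q decreases.
p converges to its nearest critical value -2 (a local min of the p-part); q converges to 4. The iterate converges to (-2, 4).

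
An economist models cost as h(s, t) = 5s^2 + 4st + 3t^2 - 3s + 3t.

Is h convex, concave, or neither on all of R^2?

convex

h is quadratic, so its Hessian is the constant matrix H = [[10, 4], [4, 6]].
det(H) = 44, tr(H) = 16.
det(H) > 0 and tr(H) > 0, so H is positive definite everywhere: convex.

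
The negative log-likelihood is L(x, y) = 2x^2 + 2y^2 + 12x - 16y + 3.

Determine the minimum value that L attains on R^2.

-47

L(x,y) separates as P(x) + Q(y) + 3, so its minimum is min P + min Q + 3.
P'(x) = 4x + 12 vanishes at x ∈ {-3}; Q'(y) = 4y - 16 vanishes at y ∈ {4}.
Local minima of P (where P''>0): P(-3)=-18. Local minima of Q: Q(4)=-32.
So the global minimum of L is P(-3) + Q(4) + 3 = -18 − 32 + 3 = -47, attained at (-3, 4).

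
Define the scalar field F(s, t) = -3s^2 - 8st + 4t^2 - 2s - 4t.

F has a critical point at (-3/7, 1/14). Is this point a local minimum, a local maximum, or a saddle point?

The Hessian of F is constant: H = [[-6, -8], [-8, 8]].
det(H) = (-6)·8 − (-8)² = -112.
Since det(H) < 0, H is indefinite and the critical point is a saddle point.

saddle point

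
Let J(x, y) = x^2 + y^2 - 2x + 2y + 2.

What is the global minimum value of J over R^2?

J(x,y) separates as P(x) + Q(y) + 2, so its minimum is min P + min Q + 2.
P'(x) = 2x - 2 vanishes at x ∈ {1}; Q'(y) = 2y + 2 vanishes at y ∈ {-1}.
Local minima of P (where P''>0): P(1)=-1. Local minima of Q: Q(-1)=-1.
So the global minimum of J is P(1) + Q(-1) + 2 = -1 − 1 + 2 = 0, attained at (1, -1).

0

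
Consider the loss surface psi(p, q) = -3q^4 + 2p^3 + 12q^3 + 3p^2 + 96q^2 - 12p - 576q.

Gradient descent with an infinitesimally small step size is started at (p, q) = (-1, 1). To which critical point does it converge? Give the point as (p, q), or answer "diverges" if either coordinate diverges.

(1, 3)

psi is separable, so gradient descent decouples: p follows -∂psi/∂p, q follows -∂psi/∂q.
∂psi/∂p = 6(p - 1)(p + 2); at p=-1 this is -12, so p increases.
∂psi/∂q = -12(q - 4)(q - 3)(q + 4); at q=1 this is -360, so q increases.
p converges to its nearest critical value 1 (a local min of the p-part); q converges to 3. The iterate converges to (1, 3).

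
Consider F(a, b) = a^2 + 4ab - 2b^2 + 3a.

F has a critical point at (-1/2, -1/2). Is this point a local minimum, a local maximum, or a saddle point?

The Hessian of F is constant: H = [[2, 4], [4, -4]].
det(H) = 2·(-4) − 4² = -24.
Since det(H) < 0, H is indefinite and the critical point is a saddle point.

saddle point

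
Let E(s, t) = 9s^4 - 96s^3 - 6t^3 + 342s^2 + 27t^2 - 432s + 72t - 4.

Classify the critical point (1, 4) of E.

The mixed partial ∂²E/∂s∂t is 0, so the Hessian at any point is diag(E_ss, E_tt) = diag(36(3s^2 - 16s + 19), 18(-2t + 3)).
At (1, 4): H = diag(216, -90).
The eigenvalues have opposite signs, so H is indefinite: a saddle point.

saddle point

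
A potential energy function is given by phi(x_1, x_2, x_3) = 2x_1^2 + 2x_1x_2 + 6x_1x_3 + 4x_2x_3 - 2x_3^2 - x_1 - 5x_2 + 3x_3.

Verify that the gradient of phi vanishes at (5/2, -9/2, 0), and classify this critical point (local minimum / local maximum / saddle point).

∇phi = (4x_1 + 2x_2 + 6x_3 - 1, 2x_1 + 4x_3 - 5, 6x_1 + 4x_2 - 4x_3 + 3); substituting (5/2, -9/2, 0) gives ∇phi = (0, 0, 0), so (5/2, -9/2, 0) is indeed a critical point.
The Hessian is constant: H = [[4, 2, 6], [2, 0, 4], [6, 4, -4]].
Leading principal minors: Δ₁ = 4, Δ₂ = -4, Δ₃ = 48.
The minors fit neither the all-positive nor the alternating-sign pattern, so H is indefinite: a saddle point.

saddle point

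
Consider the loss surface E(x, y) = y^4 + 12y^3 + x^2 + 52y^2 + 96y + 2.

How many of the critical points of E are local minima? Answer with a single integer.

2

E separates as a function of x plus a function of y, so ∇E=0 decouples.
∂E/∂x = 2x = 0 at x ∈ {0}; ∂E/∂y = 4(y + 2)(y + 3)(y + 4) = 0 at y ∈ {-4, -3, -2}.
The Hessian is diagonal: diag(E_xx, E_yy). Second derivatives: E_xx(0)=2; E_yy(-4)=8, E_yy(-3)=-4, E_yy(-2)=8.
Local minima occur where both diagonal entries positive: (0, -4), (0, -2). Count: 2.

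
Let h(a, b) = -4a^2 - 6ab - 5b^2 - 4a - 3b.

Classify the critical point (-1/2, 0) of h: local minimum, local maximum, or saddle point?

The Hessian of h is constant: H = [[-8, -6], [-6, -10]].
det(H) = (-8)·(-10) − (-6)² = 44.
det(H) > 0 and tr(H) = -18 < 0, so H is negative definite and the point is a local maximum.

local maximum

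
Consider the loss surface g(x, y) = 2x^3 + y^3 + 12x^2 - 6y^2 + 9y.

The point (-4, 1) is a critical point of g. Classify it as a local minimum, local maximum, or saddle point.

The mixed partial ∂²g/∂x∂y is 0, so the Hessian at any point is diag(g_xx, g_yy) = diag(12(x + 2), 6(y - 2)).
At (-4, 1): H = diag(-24, -6).
Both eigenvalues are negative, so H is negative definite: a local maximum.

local maximum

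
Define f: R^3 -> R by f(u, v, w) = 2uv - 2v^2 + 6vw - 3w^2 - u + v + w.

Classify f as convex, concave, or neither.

neither

f is quadratic, so its Hessian is the constant matrix H = [[0, 2, 0], [2, -4, 6], [0, 6, -6]].
Leading principal minors: 0, -4, 24.
Neither pattern holds ⇒ H is indefinite ⇒ neither convex nor concave.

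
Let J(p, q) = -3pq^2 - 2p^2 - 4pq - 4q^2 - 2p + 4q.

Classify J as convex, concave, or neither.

neither

The term -3pq^2 is cubic, so the Hessian is not constant.
∂²J/∂q² = -6p - 8, which takes both signs as p varies (negative for sufficiently large p). A diagonal entry of the Hessian changing sign means the Hessian is neither positive- nor negative-semidefinite on all of R^2.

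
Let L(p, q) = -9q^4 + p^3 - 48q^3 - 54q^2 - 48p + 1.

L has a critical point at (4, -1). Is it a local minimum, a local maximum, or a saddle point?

The mixed partial ∂²L/∂p∂q is 0, so the Hessian at any point is diag(L_pp, L_qq) = diag(6p, -36(3q^2 + 8q + 3)).
At (4, -1): H = diag(24, 72).
Both eigenvalues are positive, so H is positive definite: a local minimum.

local minimum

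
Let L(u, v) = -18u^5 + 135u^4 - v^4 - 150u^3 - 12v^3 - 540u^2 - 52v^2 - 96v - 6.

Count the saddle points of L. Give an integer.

L separates as a function of u plus a function of v, so ∇L=0 decouples.
∂L/∂u = -90u(u - 4)(u - 3)(u + 1) = 0 at u ∈ {-1, 0, 3, 4}; ∂L/∂v = -4(v + 2)(v + 3)(v + 4) = 0 at v ∈ {-4, -3, -2}.
The Hessian is diagonal: diag(L_uu, L_vv). Second derivatives: L_uu(-1)=1800, L_uu(0)=-1080, L_uu(3)=1080, L_uu(4)=-1800; L_vv(-4)=-8, L_vv(-3)=4, L_vv(-2)=-8.
Saddle points occur where the two diagonal entries have opposite signs: (-1, -4), (-1, -2), (0, -3), (3, -4), (3, -2), (4, -3). Count: 6.

6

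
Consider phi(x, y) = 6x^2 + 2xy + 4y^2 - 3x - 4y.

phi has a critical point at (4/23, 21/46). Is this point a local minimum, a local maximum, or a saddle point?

The Hessian of phi is constant: H = [[12, 2], [2, 8]].
det(H) = 12·8 − 2² = 92.
det(H) > 0 and tr(H) = 20 > 0, so H is positive definite and the point is a local minimum.

local minimum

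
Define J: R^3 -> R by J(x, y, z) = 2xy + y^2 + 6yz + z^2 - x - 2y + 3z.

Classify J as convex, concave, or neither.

neither

J is quadratic, so its Hessian is the constant matrix H = [[0, 2, 0], [2, 2, 6], [0, 6, 2]].
Leading principal minors: 0, -4, -8.
Neither pattern holds ⇒ H is indefinite ⇒ neither convex nor concave.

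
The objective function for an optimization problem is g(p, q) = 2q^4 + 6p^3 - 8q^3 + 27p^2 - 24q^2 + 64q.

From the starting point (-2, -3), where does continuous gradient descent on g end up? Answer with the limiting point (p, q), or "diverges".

g is separable, so gradient descent decouples: p follows -∂g/∂p, q follows -∂g/∂q.
∂g/∂p = 18p(p + 3); at p=-2 this is -36, so p increases.
∂g/∂q = 8(q - 4)(q - 1)(q + 2); at q=-3 this is -224, so q increases.
p converges to its nearest critical value 0 (a local min of the p-part); q converges to -2. The iterate converges to (0, -2).

(0, -2)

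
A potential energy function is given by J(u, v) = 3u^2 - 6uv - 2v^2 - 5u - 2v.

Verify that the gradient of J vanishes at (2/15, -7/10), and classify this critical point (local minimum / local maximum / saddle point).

∇J = (6u - 6v - 5, -6u - 4v - 2); substituting (2/15, -7/10) gives ∇J = (0, 0), so (2/15, -7/10) is indeed a critical point.
The Hessian of J is constant: H = [[6, -6], [-6, -4]].
det(H) = 6·(-4) − (-6)² = -60.
Since det(H) < 0, H is indefinite and the critical point is a saddle point.

saddle point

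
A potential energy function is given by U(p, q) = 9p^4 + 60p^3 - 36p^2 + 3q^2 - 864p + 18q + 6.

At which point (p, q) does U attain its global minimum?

(2, -3)

U(p,q) separates as A(p) + B(q) + 6, so its minimum is min A + min B + 6.
A'(p) = 36(p - 2)(p + 3)(p + 4) vanishes at p ∈ {-4, -3, 2}; B'(q) = 6q + 18 vanishes at q ∈ {-3}.
Local minima of A (where A''>0): A(-4)=1344, A(2)=-1248. Local minima of B: B(-3)=-27.
So the global minimum of U is A(2) + B(-3) + 6 = -1248 − 27 + 6 = -1269, attained at (2, -3).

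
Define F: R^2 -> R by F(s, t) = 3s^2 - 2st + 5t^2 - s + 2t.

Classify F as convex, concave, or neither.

convex

F is quadratic, so its Hessian is the constant matrix H = [[6, -2], [-2, 10]].
det(H) = 56, tr(H) = 16.
det(H) > 0 and tr(H) > 0, so H is positive definite everywhere: convex.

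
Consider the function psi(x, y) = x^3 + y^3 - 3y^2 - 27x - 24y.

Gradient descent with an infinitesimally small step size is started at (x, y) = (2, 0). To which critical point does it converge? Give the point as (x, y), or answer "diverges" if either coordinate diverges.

(3, 4)

psi is separable, so gradient descent decouples: x follows -∂psi/∂x, y follows -∂psi/∂y.
∂psi/∂x = 3(x - 3)(x + 3); at x=2 this is -15, so x increases.
∂psi/∂y = 3(y - 4)(y + 2); at y=0 this is -24, so y increases.
x converges to its nearest critical value 3 (a local min of the x-part); y converges to 4. The iterate converges to (3, 4).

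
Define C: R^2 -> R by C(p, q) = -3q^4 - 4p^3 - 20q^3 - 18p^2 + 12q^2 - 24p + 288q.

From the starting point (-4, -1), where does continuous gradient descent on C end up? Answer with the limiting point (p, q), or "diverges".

C is separable, so gradient descent decouples: p follows -∂C/∂p, q follows -∂C/∂q.
∂C/∂p = -12(p + 1)(p + 2); at p=-4 this is -72, so p increases.
∂C/∂q = -12(q - 2)(q + 3)(q + 4); at q=-1 this is 216, so q decreases.
p converges to its nearest critical value -2 (a local min of the p-part); q converges to -3. The iterate converges to (-2, -3).

(-2, -3)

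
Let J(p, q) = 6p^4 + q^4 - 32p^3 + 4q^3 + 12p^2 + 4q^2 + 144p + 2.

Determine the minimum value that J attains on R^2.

J(p,q) separates as A(p) + B(q) + 2, so its minimum is min A + min B + 2.
A'(p) = 24(p - 3)(p - 2)(p + 1) vanishes at p ∈ {-1, 2, 3}; B'(q) = 4q(q + 1)(q + 2) vanishes at q ∈ {-2, -1, 0}.
Local minima of A (where A''>0): A(-1)=-94, A(3)=162. Local minima of B: B(-2)=0, B(0)=0.
So the global minimum of J is A(-1) + B(-2) + 2 = -94 + 0 + 2 = -92, attained at (-1, -2).

-92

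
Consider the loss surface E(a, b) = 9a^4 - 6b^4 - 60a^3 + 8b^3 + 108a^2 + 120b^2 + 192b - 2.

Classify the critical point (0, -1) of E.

The mixed partial ∂²E/∂a∂b is 0, so the Hessian at any point is diag(E_aa, E_bb) = diag(36(3a^2 - 10a + 6), 24(-3b^2 + 2b + 10)).
At (0, -1): H = diag(216, 120).
Both eigenvalues are positive, so H is positive definite: a local minimum.

local minimum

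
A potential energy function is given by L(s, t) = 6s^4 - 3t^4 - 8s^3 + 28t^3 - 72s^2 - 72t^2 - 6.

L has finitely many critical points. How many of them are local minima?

L separates as a function of s plus a function of t, so ∇L=0 decouples.
∂L/∂s = 24s(s - 3)(s + 2) = 0 at s ∈ {-2, 0, 3}; ∂L/∂t = -12t(t - 4)(t - 3) = 0 at t ∈ {0, 3, 4}.
The Hessian is diagonal: diag(L_ss, L_tt). Second derivatives: L_ss(-2)=240, L_ss(0)=-144, L_ss(3)=360; L_tt(0)=-144, L_tt(3)=36, L_tt(4)=-48.
Local minima occur where both diagonal entries positive: (-2, 3), (3, 3). Count: 2.

2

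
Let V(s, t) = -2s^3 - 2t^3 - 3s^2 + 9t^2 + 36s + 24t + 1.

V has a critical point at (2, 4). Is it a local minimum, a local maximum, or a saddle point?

The mixed partial ∂²V/∂s∂t is 0, so the Hessian at any point is diag(V_ss, V_tt) = diag(-6(2s + 1), 6(-2t + 3)).
At (2, 4): H = diag(-30, -30).
Both eigenvalues are negative, so H is negative definite: a local maximum.

local maximum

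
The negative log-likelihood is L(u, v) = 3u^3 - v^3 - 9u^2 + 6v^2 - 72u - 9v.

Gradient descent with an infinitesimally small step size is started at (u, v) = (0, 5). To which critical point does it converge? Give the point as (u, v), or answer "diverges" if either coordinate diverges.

L is separable, so gradient descent decouples: u follows -∂L/∂u, v follows -∂L/∂v.
∂L/∂u = 9(u - 4)(u + 2); at u=0 this is -72, so u increases.
∂L/∂v = -3(v - 3)(v - 1); at v=5 this is -24, so v increases.
The v-coordinate has no critical point in that direction and runs off to infinity.

diverges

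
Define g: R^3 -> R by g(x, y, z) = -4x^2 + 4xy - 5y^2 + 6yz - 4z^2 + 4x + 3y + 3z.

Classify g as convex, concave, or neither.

concave

g is quadratic, so its Hessian is the constant matrix H = [[-8, 4, 0], [4, -10, 6], [0, 6, -8]].
Leading principal minors: -8, 64, -224.
Signs alternate −, +, − ⇒ H ≺ 0 ⇒ concave.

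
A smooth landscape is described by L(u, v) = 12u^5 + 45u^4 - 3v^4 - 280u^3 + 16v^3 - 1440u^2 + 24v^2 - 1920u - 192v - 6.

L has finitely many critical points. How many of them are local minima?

L separates as a function of u plus a function of v, so ∇L=0 decouples.
∂L/∂u = 60(u - 4)(u + 1)(u + 2)(u + 4) = 0 at u ∈ {-4, -2, -1, 4}; ∂L/∂v = -12(v - 4)(v - 2)(v + 2) = 0 at v ∈ {-2, 2, 4}.
The Hessian is diagonal: diag(L_uu, L_vv). Second derivatives: L_uu(-4)=-2880, L_uu(-2)=720, L_uu(-1)=-900, L_uu(4)=14400; L_vv(-2)=-288, L_vv(2)=96, L_vv(4)=-144.
Local minima occur where both diagonal entries positive: (-2, 2), (4, 2). Count: 2.

2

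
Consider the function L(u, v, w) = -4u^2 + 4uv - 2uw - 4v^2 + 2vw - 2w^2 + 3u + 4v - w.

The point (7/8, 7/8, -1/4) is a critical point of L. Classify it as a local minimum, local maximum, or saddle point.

The Hessian is constant: H = [[-8, 4, -2], [4, -8, 2], [-2, 2, -4]].
Leading principal minors: Δ₁ = -8, Δ₂ = 48, Δ₃ = -160.
The minors alternate sign starting negative (−, +, −), so H is negative definite: a local maximum.

local maximum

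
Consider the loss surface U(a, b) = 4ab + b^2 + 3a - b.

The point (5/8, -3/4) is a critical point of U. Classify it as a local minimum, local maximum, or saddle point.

saddle point

The Hessian of U is constant: H = [[0, 4], [4, 2]].
det(H) = 0·2 − 4² = -16.
Since det(H) < 0, H is indefinite and the critical point is a saddle point.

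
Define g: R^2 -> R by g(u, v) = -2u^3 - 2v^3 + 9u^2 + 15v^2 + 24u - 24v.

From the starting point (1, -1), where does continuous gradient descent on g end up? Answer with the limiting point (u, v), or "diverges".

g is separable, so gradient descent decouples: u follows -∂g/∂u, v follows -∂g/∂v.
∂g/∂u = -6(u - 4)(u + 1); at u=1 this is 36, so u decreases.
∂g/∂v = -6(v - 4)(v - 1); at v=-1 this is -60, so v increases.
u converges to its nearest critical value -1 (a local min of the u-part); v converges to 1. The iterate converges to (-1, 1).

(-1, 1)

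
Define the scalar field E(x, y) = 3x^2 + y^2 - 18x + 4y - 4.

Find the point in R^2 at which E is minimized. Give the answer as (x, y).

(3, -2)

E(x,y) separates as P(x) + Q(y) − 4, so its minimum is min P + min Q − 4.
P'(x) = 6x - 18 vanishes at x ∈ {3}; Q'(y) = 2y + 4 vanishes at y ∈ {-2}.
Local minima of P (where P''>0): P(3)=-27. Local minima of Q: Q(-2)=-4.
So the global minimum of E is P(3) + Q(-2) − 4 = -27 − 4 − 4 = -35, attained at (3, -2).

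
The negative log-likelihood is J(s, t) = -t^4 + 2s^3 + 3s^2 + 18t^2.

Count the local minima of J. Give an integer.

1

J separates as a function of s plus a function of t, so ∇J=0 decouples.
∂J/∂s = 6s(s + 1) = 0 at s ∈ {-1, 0}; ∂J/∂t = -4t(t - 3)(t + 3) = 0 at t ∈ {-3, 0, 3}.
The Hessian is diagonal: diag(J_ss, J_tt). Second derivatives: J_ss(-1)=-6, J_ss(0)=6; J_tt(-3)=-72, J_tt(0)=36, J_tt(3)=-72.
Local minima occur where both diagonal entries positive: (0, 0). Count: 1.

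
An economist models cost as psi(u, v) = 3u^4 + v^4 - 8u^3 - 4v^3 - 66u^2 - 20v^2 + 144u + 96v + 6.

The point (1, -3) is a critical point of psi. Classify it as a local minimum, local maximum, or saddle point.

saddle point

The mixed partial ∂²psi/∂u∂v is 0, so the Hessian at any point is diag(psi_uu, psi_vv) = diag(12(3u^2 - 4u - 11), 4(3v^2 - 6v - 10)).
At (1, -3): H = diag(-144, 140).
The eigenvalues have opposite signs, so H is indefinite: a saddle point.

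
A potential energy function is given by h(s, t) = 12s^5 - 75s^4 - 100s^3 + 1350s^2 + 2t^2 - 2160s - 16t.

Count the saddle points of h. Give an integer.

2

h separates as a function of s plus a function of t, so ∇h=0 decouples.
∂h/∂s = 60(s - 4)(s - 3)(s - 1)(s + 3) = 0 at s ∈ {-3, 1, 3, 4}; ∂h/∂t = 4(t - 4) = 0 at t ∈ {4}.
The Hessian is diagonal: diag(h_ss, h_tt). Second derivatives: h_ss(-3)=-10080, h_ss(1)=1440, h_ss(3)=-720, h_ss(4)=1260; h_tt(4)=4.
Saddle points occur where the two diagonal entries have opposite signs: (-3, 4), (3, 4). Count: 2.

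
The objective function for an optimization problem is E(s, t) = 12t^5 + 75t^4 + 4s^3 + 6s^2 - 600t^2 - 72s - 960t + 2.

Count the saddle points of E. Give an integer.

E separates as a function of s plus a function of t, so ∇E=0 decouples.
∂E/∂s = 12(s - 2)(s + 3) = 0 at s ∈ {-3, 2}; ∂E/∂t = 60(t - 2)(t + 1)(t + 2)(t + 4) = 0 at t ∈ {-4, -2, -1, 2}.
The Hessian is diagonal: diag(E_ss, E_tt). Second derivatives: E_ss(-3)=-60, E_ss(2)=60; E_tt(-4)=-2160, E_tt(-2)=480, E_tt(-1)=-540, E_tt(2)=4320.
Saddle points occur where the two diagonal entries have opposite signs: (-3, -2), (-3, 2), (2, -4), (2, -1). Count: 4.

4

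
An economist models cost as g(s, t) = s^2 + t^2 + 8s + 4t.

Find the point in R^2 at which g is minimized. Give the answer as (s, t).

(-4, -2)

g(s,t) separates as P(s) + Q(t), so its minimum is min P + min Q.
P'(s) = 2s + 8 vanishes at s ∈ {-4}; Q'(t) = 2(t + 2) vanishes at t ∈ {-2}.
Local minima of P (where P''>0): P(-4)=-16. Local minima of Q: Q(-2)=-4.
So the global minimum of g is P(-4) + Q(-2) = -16 − 4 = -20, attained at (-4, -2).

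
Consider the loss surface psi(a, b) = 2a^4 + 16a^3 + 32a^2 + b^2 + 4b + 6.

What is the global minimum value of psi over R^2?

psi(a,b) separates as P(a) + Q(b) + 6, so its minimum is min P + min Q + 6.
P'(a) = 8a(a + 2)(a + 4) vanishes at a ∈ {-4, -2, 0}; Q'(b) = 2b + 4 vanishes at b ∈ {-2}.
Local minima of P (where P''>0): P(-4)=0, P(0)=0. Local minima of Q: Q(-2)=-4.
So the global minimum of psi is P(-4) + Q(-2) + 6 = 0 − 4 + 6 = 2, attained at (-4, -2).

2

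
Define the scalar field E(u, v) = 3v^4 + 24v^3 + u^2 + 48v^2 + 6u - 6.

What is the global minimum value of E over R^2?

E(u,v) separates as P(u) + Q(v) − 6, so its minimum is min P + min Q − 6.
P'(u) = 2u + 6 vanishes at u ∈ {-3}; Q'(v) = 12v(v + 2)(v + 4) vanishes at v ∈ {-4, -2, 0}.
Local minima of P (where P''>0): P(-3)=-9. Local minima of Q: Q(-4)=0, Q(0)=0.
So the global minimum of E is P(-3) + Q(-4) − 6 = -9 + 0 − 6 = -15, attained at (-3, -4).

-15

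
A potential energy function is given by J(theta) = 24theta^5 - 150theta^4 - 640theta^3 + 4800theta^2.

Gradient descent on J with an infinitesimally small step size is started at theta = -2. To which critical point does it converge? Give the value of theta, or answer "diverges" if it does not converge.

J'(theta) = 120theta(theta - 5)(theta - 4)(theta + 4), so J'(-2) = -20160.
Gradient descent moves in the -J' direction, i.e. theta is increasing.
The nearest critical point in that direction is theta = 0, where J'' = 9600 > 0 (a local minimum). The iterate converges there.

0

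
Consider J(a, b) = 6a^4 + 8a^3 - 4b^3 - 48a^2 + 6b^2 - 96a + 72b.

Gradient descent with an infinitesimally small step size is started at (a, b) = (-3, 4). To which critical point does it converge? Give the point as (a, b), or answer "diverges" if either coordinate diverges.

diverges

J is separable, so gradient descent decouples: a follows -∂J/∂a, b follows -∂J/∂b.
∂J/∂a = 24(a - 2)(a + 1)(a + 2); at a=-3 this is -240, so a increases.
∂J/∂b = -12(b - 3)(b + 2); at b=4 this is -72, so b increases.
The b-coordinate has no critical point in that direction and runs off to infinity.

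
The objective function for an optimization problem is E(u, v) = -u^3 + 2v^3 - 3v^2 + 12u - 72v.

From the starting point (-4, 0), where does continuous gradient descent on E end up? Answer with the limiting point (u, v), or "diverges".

(-2, 4)

E is separable, so gradient descent decouples: u follows -∂E/∂u, v follows -∂E/∂v.
∂E/∂u = -3(u - 2)(u + 2); at u=-4 this is -36, so u increases.
∂E/∂v = 6(v - 4)(v + 3); at v=0 this is -72, so v increases.
u converges to its nearest critical value -2 (a local min of the u-part); v converges to 4. The iterate converges to (-2, 4).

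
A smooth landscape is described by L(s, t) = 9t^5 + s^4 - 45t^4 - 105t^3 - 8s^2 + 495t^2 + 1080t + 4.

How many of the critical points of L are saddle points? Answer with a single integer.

6

L separates as a function of s plus a function of t, so ∇L=0 decouples.
∂L/∂s = 4s(s - 2)(s + 2) = 0 at s ∈ {-2, 0, 2}; ∂L/∂t = 45(t - 4)(t - 3)(t + 1)(t + 2) = 0 at t ∈ {-2, -1, 3, 4}.
The Hessian is diagonal: diag(L_ss, L_tt). Second derivatives: L_ss(-2)=32, L_ss(0)=-16, L_ss(2)=32; L_tt(-2)=-1350, L_tt(-1)=900, L_tt(3)=-900, L_tt(4)=1350.
Saddle points occur where the two diagonal entries have opposite signs: (-2, -2), (-2, 3), (0, -1), (0, 4), (2, -2), (2, 3). Count: 6.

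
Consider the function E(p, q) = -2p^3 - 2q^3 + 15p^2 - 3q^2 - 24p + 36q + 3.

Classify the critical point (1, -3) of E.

The mixed partial ∂²E/∂p∂q is 0, so the Hessian at any point is diag(E_pp, E_qq) = diag(6(-2p + 5), -6(2q + 1)).
At (1, -3): H = diag(18, 30).
Both eigenvalues are positive, so H is positive definite: a local minimum.

local minimum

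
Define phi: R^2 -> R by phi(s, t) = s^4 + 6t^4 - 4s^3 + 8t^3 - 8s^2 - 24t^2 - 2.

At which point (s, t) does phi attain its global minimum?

phi(s,t) separates as P(s) + Q(t) − 2, so its minimum is min P + min Q − 2.
P'(s) = 4s(s - 4)(s + 1) vanishes at s ∈ {-1, 0, 4}; Q'(t) = 24t(t - 1)(t + 2) vanishes at t ∈ {-2, 0, 1}.
Local minima of P (where P''>0): P(-1)=-3, P(4)=-128. Local minima of Q: Q(-2)=-64, Q(1)=-10.
So the global minimum of phi is P(4) + Q(-2) − 2 = -128 − 64 − 2 = -194, attained at (4, -2).

(4, -2)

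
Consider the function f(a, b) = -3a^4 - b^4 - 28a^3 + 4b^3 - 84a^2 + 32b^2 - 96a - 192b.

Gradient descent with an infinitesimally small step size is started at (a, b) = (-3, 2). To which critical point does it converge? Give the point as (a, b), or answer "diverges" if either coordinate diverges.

f is separable, so gradient descent decouples: a follows -∂f/∂a, b follows -∂f/∂b.
∂f/∂a = -12(a + 1)(a + 2)(a + 4); at a=-3 this is -24, so a increases.
∂f/∂b = -4(b - 4)(b - 3)(b + 4); at b=2 this is -48, so b increases.
a converges to its nearest critical value -2 (a local min of the a-part); b converges to 3. The iterate converges to (-2, 3).

(-2, 3)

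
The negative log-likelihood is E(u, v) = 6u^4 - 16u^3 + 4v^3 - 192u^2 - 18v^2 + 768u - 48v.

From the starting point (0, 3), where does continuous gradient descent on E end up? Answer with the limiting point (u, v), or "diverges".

E is separable, so gradient descent decouples: u follows -∂E/∂u, v follows -∂E/∂v.
∂E/∂u = 24(u - 4)(u - 2)(u + 4); at u=0 this is 768, so u decreases.
∂E/∂v = 12(v - 4)(v + 1); at v=3 this is -48, so v increases.
u converges to its nearest critical value -4 (a local min of the u-part); v converges to 4. The iterate converges to (-4, 4).

(-4, 4)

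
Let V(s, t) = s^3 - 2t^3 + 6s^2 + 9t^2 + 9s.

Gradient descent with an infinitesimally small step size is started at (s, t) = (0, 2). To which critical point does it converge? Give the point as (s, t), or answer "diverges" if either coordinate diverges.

(-1, 0)

V is separable, so gradient descent decouples: s follows -∂V/∂s, t follows -∂V/∂t.
∂V/∂s = 3(s + 1)(s + 3); at s=0 this is 9, so s decreases.
∂V/∂t = -6t(t - 3); at t=2 this is 12, so t decreases.
s converges to its nearest critical value -1 (a local min of the s-part); t converges to 0. The iterate converges to (-1, 0).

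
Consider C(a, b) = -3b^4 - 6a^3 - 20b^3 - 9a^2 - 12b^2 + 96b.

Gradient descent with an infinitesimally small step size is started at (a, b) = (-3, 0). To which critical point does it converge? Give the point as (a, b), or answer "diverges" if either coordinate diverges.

C is separable, so gradient descent decouples: a follows -∂C/∂a, b follows -∂C/∂b.
∂C/∂a = -18a(a + 1); at a=-3 this is -108, so a increases.
∂C/∂b = -12(b - 1)(b + 2)(b + 4); at b=0 this is 96, so b decreases.
a converges to its nearest critical value -1 (a local min of the a-part); b converges to -2. The iterate converges to (-1, -2).

(-1, -2)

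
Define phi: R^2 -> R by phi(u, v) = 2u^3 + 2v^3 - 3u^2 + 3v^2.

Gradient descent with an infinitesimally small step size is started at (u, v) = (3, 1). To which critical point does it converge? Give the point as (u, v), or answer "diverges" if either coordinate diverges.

phi is separable, so gradient descent decouples: u follows -∂phi/∂u, v follows -∂phi/∂v.
∂phi/∂u = 6u(u - 1); at u=3 this is 36, so u decreases.
∂phi/∂v = 6v(v + 1); at v=1 this is 12, so v decreases.
u converges to its nearest critical value 1 (a local min of the u-part); v converges to 0. The iterate converges to (1, 0).

(1, 0)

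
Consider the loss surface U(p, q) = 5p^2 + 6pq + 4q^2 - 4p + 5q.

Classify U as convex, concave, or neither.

U is quadratic, so its Hessian is the constant matrix H = [[10, 6], [6, 8]].
det(H) = 44, tr(H) = 18.
det(H) > 0 and tr(H) > 0, so H is positive definite everywhere: convex.

convex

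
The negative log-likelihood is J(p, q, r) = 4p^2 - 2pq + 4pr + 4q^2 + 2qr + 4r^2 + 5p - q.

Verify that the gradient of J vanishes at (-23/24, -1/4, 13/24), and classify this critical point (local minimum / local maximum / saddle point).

∇J = (8p - 2q + 4r + 5, -2p + 8q + 2r - 1, 4p + 2q + 8r); substituting (-23/24, -1/4, 13/24) gives ∇J = (0, 0, 0), so (-23/24, -1/4, 13/24) is indeed a critical point.
The Hessian is constant: H = [[8, -2, 4], [-2, 8, 2], [4, 2, 8]].
Leading principal minors: Δ₁ = 8, Δ₂ = 60, Δ₃ = 288.
All leading minors are positive, so H is positive definite: a local minimum.

local minimum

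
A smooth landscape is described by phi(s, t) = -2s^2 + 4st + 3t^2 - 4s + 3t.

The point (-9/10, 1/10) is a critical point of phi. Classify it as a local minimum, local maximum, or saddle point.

The Hessian of phi is constant: H = [[-4, 4], [4, 6]].
det(H) = (-4)·6 − 4² = -40.
Since det(H) < 0, H is indefinite and the critical point is a saddle point.

saddle point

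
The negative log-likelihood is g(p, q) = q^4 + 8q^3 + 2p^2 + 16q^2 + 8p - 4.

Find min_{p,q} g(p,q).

-12

g(p,q) separates as A(p) + B(q) − 4, so its minimum is min A + min B − 4.
A'(p) = 4p + 8 vanishes at p ∈ {-2}; B'(q) = 4q(q + 2)(q + 4) vanishes at q ∈ {-4, -2, 0}.
Local minima of A (where A''>0): A(-2)=-8. Local minima of B: B(-4)=0, B(0)=0.
So the global minimum of g is A(-2) + B(-4) − 4 = -8 + 0 − 4 = -12, attained at (-2, -4).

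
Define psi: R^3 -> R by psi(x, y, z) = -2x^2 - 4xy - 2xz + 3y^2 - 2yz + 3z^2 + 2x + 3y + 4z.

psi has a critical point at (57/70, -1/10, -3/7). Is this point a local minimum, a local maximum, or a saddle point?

saddle point

The Hessian is constant: H = [[-4, -4, -2], [-4, 6, -2], [-2, -2, 6]].
Leading principal minors: Δ₁ = -4, Δ₂ = -40, Δ₃ = -280.
The minors fit neither the all-positive nor the alternating-sign pattern, so H is indefinite: a saddle point.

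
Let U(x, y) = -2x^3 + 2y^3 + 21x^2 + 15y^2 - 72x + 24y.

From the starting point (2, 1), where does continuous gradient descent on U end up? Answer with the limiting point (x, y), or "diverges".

(3, -1)

U is separable, so gradient descent decouples: x follows -∂U/∂x, y follows -∂U/∂y.
∂U/∂x = -6(x - 4)(x - 3); at x=2 this is -12, so x increases.
∂U/∂y = 6(y + 1)(y + 4); at y=1 this is 60, so y decreases.
x converges to its nearest critical value 3 (a local min of the x-part); y converges to -1. The iterate converges to (3, -1).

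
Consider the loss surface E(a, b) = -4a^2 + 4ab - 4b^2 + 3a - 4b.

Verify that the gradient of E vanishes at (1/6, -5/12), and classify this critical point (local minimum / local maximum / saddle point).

local maximum

∇E = (-8a + 4b + 3, 4a - 8b - 4); substituting (1/6, -5/12) gives ∇E = (0, 0), so (1/6, -5/12) is indeed a critical point.
The Hessian of E is constant: H = [[-8, 4], [4, -8]].
det(H) = (-8)·(-8) − 4² = 48.
det(H) > 0 and tr(H) = -16 < 0, so H is negative definite and the point is a local maximum.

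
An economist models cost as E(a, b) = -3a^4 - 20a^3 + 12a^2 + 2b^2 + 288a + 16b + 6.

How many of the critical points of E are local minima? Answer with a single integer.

E separates as a function of a plus a function of b, so ∇E=0 decouples.
∂E/∂a = -12(a - 2)(a + 3)(a + 4) = 0 at a ∈ {-4, -3, 2}; ∂E/∂b = 4(b + 4) = 0 at b ∈ {-4}.
The Hessian is diagonal: diag(E_aa, E_bb). Second derivatives: E_aa(-4)=-72, E_aa(-3)=60, E_aa(2)=-360; E_bb(-4)=4.
Local minima occur where both diagonal entries positive: (-3, -4). Count: 1.

1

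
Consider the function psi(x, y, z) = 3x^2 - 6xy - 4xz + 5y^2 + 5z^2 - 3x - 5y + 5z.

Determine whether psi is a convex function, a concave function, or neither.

psi is quadratic, so its Hessian is the constant matrix H = [[6, -6, -4], [-6, 10, 0], [-4, 0, 10]].
Leading principal minors: 6, 24, 80.
All positive ⇒ H ≻ 0 ⇒ convex.

convex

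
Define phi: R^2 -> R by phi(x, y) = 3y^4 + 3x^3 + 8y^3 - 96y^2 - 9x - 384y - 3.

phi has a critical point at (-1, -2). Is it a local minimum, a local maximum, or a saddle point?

The mixed partial ∂²phi/∂x∂y is 0, so the Hessian at any point is diag(phi_xx, phi_yy) = diag(18x, 12(3y^2 + 4y - 16)).
At (-1, -2): H = diag(-18, -144).
Both eigenvalues are negative, so H is negative definite: a local maximum.

local maximum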